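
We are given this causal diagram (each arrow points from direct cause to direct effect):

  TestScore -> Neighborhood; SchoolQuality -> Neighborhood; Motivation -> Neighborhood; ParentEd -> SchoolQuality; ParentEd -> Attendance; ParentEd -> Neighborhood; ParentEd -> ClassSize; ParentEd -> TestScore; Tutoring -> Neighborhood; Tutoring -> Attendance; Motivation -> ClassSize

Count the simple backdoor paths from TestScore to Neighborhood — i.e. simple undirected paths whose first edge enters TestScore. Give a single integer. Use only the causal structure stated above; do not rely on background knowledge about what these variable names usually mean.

4

A backdoor path from TestScore to Neighborhood is any simple undirected path whose first edge points into TestScore (i.e. leaves TestScore via a parent).
Parents of TestScore: {ParentEd}.
Enumerating:
  P1: TestScore <- ParentEd -> SchoolQuality -> Neighborhood
  P2: TestScore <- ParentEd -> Attendance <- Tutoring -> Neighborhood
  P3: TestScore <- ParentEd -> ClassSize <- Motivation -> Neighborhood
  P4: TestScore <- ParentEd -> Neighborhood
That exhausts the simple backdoor paths. Count: 4.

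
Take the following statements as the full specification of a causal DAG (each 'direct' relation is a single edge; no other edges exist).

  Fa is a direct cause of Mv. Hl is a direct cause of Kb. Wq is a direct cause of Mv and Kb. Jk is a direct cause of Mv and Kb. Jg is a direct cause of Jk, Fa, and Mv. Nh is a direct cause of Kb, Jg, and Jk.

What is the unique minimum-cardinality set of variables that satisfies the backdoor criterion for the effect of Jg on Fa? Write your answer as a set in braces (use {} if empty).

{}

Variables eligible for adjustment (non-descendants of Jg, excluding Jg and Fa): {Hl, Nh, Wq}.
Backdoor paths from Jg to Fa:
  P1: Jg <- Nh -> Jk -> Mv <- Fa
  P2: Jg <- Nh -> Jk -> Kb <- Wq -> Mv <- Fa
  P3: Jg <- Nh -> Kb <- Jk -> Mv <- Fa
  P4: Jg <- Nh -> Kb <- Wq -> Mv <- Fa
Each backdoor path contains an unconditioned collider, so every path is already blocked with the empty conditioning set:
  P1: blocked at collider Mv (neither it nor any descendant is in the conditioning set).
  P2: blocked at collider Kb (neither it nor any descendant is in the conditioning set).
  P3: blocked at collider Kb (neither it nor any descendant is in the conditioning set).
  P4: blocked at collider Kb (neither it nor any descendant is in the conditioning set).
The empty set is therefore the unique smallest valid set.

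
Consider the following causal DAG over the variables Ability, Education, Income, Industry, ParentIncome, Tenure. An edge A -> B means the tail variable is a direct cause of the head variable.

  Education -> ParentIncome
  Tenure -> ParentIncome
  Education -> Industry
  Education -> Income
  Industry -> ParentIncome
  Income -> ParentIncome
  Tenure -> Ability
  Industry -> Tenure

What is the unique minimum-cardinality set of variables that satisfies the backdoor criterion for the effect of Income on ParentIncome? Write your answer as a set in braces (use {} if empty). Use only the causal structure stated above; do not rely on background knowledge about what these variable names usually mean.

{Education}

Variables eligible for adjustment (non-descendants of Income, excluding Income and ParentIncome): {Ability, Education, Industry, Tenure}.
Backdoor paths from Income to ParentIncome:
  P1: Income <- Education -> Industry -> Tenure -> ParentIncome
  P2: Income <- Education -> Industry -> ParentIncome
  P3: Income <- Education -> ParentIncome
The empty set is not sufficient: P1 (Income <- Education -> Industry -> Tenure -> ParentIncome) has no collider blocking it and no conditioned non-collider, so it is open.
Try {Education}:
  P1: blocked at fork node Education ∈ conditioning set.
  P2: blocked at fork node Education ∈ conditioning set.
  P3: blocked at fork node Education ∈ conditioning set.
{Education} contains no descendant of Income and blocks every backdoor path.
No other singleton works — e.g. {Industry} leaves P3 open — so {Education} is the unique smallest valid adjustment set.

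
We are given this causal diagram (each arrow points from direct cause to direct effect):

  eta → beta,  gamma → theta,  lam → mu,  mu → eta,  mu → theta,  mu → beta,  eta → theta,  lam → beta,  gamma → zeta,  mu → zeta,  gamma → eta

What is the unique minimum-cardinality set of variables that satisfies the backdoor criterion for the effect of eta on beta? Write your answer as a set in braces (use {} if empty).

Variables eligible for adjustment (non-descendants of eta, excluding eta and beta): {gamma, lam, mu, zeta}.
Backdoor paths from eta to beta:
  P1: eta <- gamma -> theta <- mu <- lam -> beta
  P2: eta <- gamma -> theta <- mu -> beta
  P3: eta <- gamma -> zeta <- mu <- lam -> beta
  P4: eta <- gamma -> zeta <- mu -> beta
  P5: eta <- mu <- lam -> beta
  P6: eta <- mu -> beta
The empty set is not sufficient: P5 (eta <- mu <- lam -> beta) has no collider blocking it and no conditioned non-collider, so it is open.
Try {mu}:
  P1: blocked at collider theta (neither it nor any descendant is in the conditioning set).
  P2: blocked at collider theta (neither it nor any descendant is in the conditioning set).
  P3: blocked at collider zeta (neither it nor any descendant is in the conditioning set).
  P4: blocked at collider zeta (neither it nor any descendant is in the conditioning set).
  P5: blocked at chain node mu ∈ conditioning set.
  P6: blocked at fork node mu ∈ conditioning set.
{mu} contains no descendant of eta and blocks every backdoor path.
No other singleton works — e.g. {gamma} leaves P5 open — so {mu} is the unique smallest valid adjustment set.

{mu}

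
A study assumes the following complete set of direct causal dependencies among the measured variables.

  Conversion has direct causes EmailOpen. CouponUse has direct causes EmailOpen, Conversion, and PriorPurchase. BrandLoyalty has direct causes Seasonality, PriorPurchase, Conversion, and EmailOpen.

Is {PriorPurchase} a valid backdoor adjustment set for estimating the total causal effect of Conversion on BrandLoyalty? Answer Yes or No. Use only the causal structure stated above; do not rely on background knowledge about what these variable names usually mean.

Backdoor paths from Conversion to BrandLoyalty (paths whose first edge points into Conversion):
  P1: Conversion <- EmailOpen -> BrandLoyalty
  P2: Conversion <- EmailOpen -> CouponUse <- PriorPurchase -> BrandLoyalty
Condition 1 (no descendant of Conversion in the set): holds — descendants of Conversion are {BrandLoyalty, CouponUse}; none are in {PriorPurchase}.
Condition 2 (every backdoor path blocked by {PriorPurchase}):
  P1: open — no interior node is in the conditioning set.
  P2: blocked at collider CouponUse (neither it nor any descendant is in the conditioning set).
{PriorPurchase} does not satisfy the backdoor criterion.

No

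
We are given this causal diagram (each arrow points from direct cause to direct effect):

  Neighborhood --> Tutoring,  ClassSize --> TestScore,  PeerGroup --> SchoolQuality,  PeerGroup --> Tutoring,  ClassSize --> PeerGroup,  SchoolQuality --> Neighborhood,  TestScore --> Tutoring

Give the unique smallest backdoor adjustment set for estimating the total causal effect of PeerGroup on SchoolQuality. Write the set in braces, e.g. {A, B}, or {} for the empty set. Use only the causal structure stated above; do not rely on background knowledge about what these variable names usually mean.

Variables eligible for adjustment (non-descendants of PeerGroup, excluding PeerGroup and SchoolQuality): {ClassSize, TestScore}.
Backdoor paths from PeerGroup to SchoolQuality:
  P1: PeerGroup <- ClassSize -> TestScore -> Tutoring <- Neighborhood <- SchoolQuality
Each backdoor path contains an unconditioned collider, so every path is already blocked with the empty conditioning set:
  P1: blocked at collider Tutoring (neither it nor any descendant is in the conditioning set).
The empty set is therefore the unique smallest valid set.

{}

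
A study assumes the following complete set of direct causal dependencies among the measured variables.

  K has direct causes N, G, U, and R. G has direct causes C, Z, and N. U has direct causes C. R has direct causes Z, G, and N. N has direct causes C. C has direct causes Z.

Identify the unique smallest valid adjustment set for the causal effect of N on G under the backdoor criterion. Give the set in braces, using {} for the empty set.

{C}

Variables eligible for adjustment (non-descendants of N, excluding N and G): {C, U, Z}.
Backdoor paths from N to G:
  P1: N <- C <- Z -> G
  P2: N <- C <- Z -> R <- G
  P3: N <- C <- Z -> R -> K <- G
  P4: N <- C -> G
  P5: N <- C -> U -> K <- G
  P6: N <- C -> U -> K <- R <- Z -> G
  P7: N <- C -> U -> K <- R <- G
The empty set is not sufficient: P1 (N <- C <- Z -> G) has no collider blocking it and no conditioned non-collider, so it is open.
Try {C}:
  P1: blocked at chain node C ∈ conditioning set.
  P2: blocked at chain node C ∈ conditioning set.
  P3: blocked at chain node C ∈ conditioning set.
  P4: blocked at fork node C ∈ conditioning set.
  P5: blocked at fork node C ∈ conditioning set.
  P6: blocked at fork node C ∈ conditioning set.
  P7: blocked at fork node C ∈ conditioning set.
{C} contains no descendant of N and blocks every backdoor path.
No other singleton works — e.g. {Z} leaves P4 open — so {C} is the unique smallest valid adjustment set.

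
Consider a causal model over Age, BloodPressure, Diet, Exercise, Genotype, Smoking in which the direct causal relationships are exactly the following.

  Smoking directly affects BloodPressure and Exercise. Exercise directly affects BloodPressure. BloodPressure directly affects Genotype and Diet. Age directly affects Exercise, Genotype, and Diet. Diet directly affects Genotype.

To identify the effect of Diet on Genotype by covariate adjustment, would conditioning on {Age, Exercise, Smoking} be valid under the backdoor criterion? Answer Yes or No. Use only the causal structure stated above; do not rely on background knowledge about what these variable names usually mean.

Backdoor paths from Diet to Genotype (paths whose first edge points into Diet):
  P1: Diet <- Age -> Exercise <- Smoking -> BloodPressure -> Genotype
  P2: Diet <- Age -> Exercise -> BloodPressure -> Genotype
  P3: Diet <- Age -> Genotype
  P4: Diet <- BloodPressure <- Smoking -> Exercise <- Age -> Genotype
  P5: Diet <- BloodPressure <- Exercise <- Age -> Genotype
  P6: Diet <- BloodPressure -> Genotype
Condition 1 (no descendant of Diet in the set): holds — descendants of Diet are {Genotype}; none are in {Age, Exercise, Smoking}.
Condition 2 (every backdoor path blocked by {Age, Exercise, Smoking}):
  P1: blocked at fork node Age ∈ conditioning set.
  P2: blocked at fork node Age ∈ conditioning set.
  P3: blocked at fork node Age ∈ conditioning set.
  P4: blocked at fork node Smoking ∈ conditioning set.
  P5: blocked at chain node Exercise ∈ conditioning set.
  P6: open — no interior node is in the conditioning set.
{Age, Exercise, Smoking} does not satisfy the backdoor criterion.

No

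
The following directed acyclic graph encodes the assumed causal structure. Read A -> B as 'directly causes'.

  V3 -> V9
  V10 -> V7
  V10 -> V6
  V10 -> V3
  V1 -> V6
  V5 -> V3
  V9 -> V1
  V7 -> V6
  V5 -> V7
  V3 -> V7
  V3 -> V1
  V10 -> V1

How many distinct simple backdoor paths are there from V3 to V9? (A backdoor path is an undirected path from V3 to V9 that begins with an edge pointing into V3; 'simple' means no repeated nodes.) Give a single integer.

7

A backdoor path from V3 to V9 is any simple undirected path whose first edge points into V3 (i.e. leaves V3 via a parent).
Parents of V3: {V10, V5}.
Enumerating:
  P1: V3 <- V5 -> V7 <- V10 -> V1 <- V9
  P2: V3 <- V5 -> V7 <- V10 -> V6 <- V1 <- V9
  P3: V3 <- V5 -> V7 -> V6 <- V10 -> V1 <- V9
  P4: V3 <- V5 -> V7 -> V6 <- V1 <- V9
  P5: V3 <- V10 -> V7 -> V6 <- V1 <- V9
  P6: V3 <- V10 -> V1 <- V9
  P7: V3 <- V10 -> V6 <- V1 <- V9
That exhausts the simple backdoor paths. Count: 7.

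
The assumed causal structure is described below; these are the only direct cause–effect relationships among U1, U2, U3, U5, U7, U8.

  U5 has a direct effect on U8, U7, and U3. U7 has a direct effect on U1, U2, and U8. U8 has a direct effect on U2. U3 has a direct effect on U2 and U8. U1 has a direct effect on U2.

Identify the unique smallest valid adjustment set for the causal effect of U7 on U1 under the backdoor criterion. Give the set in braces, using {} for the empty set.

{}

Variables eligible for adjustment (non-descendants of U7, excluding U7 and U1): {U3, U5}.
Backdoor paths from U7 to U1:
  P1: U7 <- U5 -> U3 -> U8 -> U2 <- U1
  P2: U7 <- U5 -> U3 -> U2 <- U1
  P3: U7 <- U5 -> U8 <- U3 -> U2 <- U1
  P4: U7 <- U5 -> U8 -> U2 <- U1
Each backdoor path contains an unconditioned collider, so every path is already blocked with the empty conditioning set:
  P1: blocked at collider U2 (neither it nor any descendant is in the conditioning set).
  P2: blocked at collider U2 (neither it nor any descendant is in the conditioning set).
  P3: blocked at collider U8 (neither it nor any descendant is in the conditioning set).
  P4: blocked at collider U2 (neither it nor any descendant is in the conditioning set).
The empty set is therefore the unique smallest valid set.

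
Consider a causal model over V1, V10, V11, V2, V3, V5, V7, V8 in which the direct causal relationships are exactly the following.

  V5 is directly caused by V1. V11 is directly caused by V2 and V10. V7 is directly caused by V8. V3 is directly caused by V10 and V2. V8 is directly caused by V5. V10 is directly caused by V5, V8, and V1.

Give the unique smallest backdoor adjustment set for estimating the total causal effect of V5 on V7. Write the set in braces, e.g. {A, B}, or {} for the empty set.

Variables eligible for adjustment (non-descendants of V5, excluding V5 and V7): {V1, V2}.
Backdoor paths from V5 to V7:
  P1: V5 <- V1 -> V10 <- V8 -> V7
Each backdoor path contains an unconditioned collider, so every path is already blocked with the empty conditioning set:
  P1: blocked at collider V10 (neither it nor any descendant is in the conditioning set).
The empty set is therefore the unique smallest valid set.

{}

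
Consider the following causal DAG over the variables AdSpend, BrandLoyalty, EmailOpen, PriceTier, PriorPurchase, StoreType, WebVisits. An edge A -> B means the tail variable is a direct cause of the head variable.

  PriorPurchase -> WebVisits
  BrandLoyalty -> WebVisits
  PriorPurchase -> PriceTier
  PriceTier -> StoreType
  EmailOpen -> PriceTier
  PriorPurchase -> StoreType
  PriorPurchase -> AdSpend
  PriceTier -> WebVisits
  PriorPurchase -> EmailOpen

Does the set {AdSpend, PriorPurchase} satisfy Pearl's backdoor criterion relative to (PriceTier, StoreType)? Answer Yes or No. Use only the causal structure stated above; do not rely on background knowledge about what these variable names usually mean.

Backdoor paths from PriceTier to StoreType (paths whose first edge points into PriceTier):
  P1: PriceTier <- PriorPurchase -> StoreType
  P2: PriceTier <- EmailOpen <- PriorPurchase -> StoreType
Condition 1 (no descendant of PriceTier in the set): holds — descendants of PriceTier are {StoreType, WebVisits}; none are in {AdSpend, PriorPurchase}.
Condition 2 (every backdoor path blocked by {AdSpend, PriorPurchase}):
  P1: blocked at fork node PriorPurchase ∈ conditioning set.
  P2: blocked at fork node PriorPurchase ∈ conditioning set.
{AdSpend, PriorPurchase} satisfies the backdoor criterion.

Yes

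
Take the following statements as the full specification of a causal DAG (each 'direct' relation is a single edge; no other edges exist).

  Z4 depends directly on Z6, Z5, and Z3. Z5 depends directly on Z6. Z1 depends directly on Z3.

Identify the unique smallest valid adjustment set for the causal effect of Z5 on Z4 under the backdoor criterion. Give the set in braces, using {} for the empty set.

Variables eligible for adjustment (non-descendants of Z5, excluding Z5 and Z4): {Z1, Z3, Z6}.
Backdoor paths from Z5 to Z4:
  P1: Z5 <- Z6 -> Z4
The empty set is not sufficient: P1 (Z5 <- Z6 -> Z4) has no collider blocking it and no conditioned non-collider, so it is open.
Try {Z6}:
  P1: blocked at fork node Z6 ∈ conditioning set.
{Z6} contains no descendant of Z5 and blocks every backdoor path.
No other singleton works — e.g. {Z3} leaves P1 open — so {Z6} is the unique smallest valid adjustment set.

{Z6}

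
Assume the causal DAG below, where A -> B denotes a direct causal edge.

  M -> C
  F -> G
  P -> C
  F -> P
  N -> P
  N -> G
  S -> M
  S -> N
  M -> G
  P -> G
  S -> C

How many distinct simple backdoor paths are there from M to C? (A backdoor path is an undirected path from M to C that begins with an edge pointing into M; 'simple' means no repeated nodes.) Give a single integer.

4

A backdoor path from M to C is any simple undirected path whose first edge points into M (i.e. leaves M via a parent).
Parents of M: {S}.
Enumerating:
  P1: M <- S -> N -> P -> C
  P2: M <- S -> N -> G <- F -> P -> C
  P3: M <- S -> N -> G <- P -> C
  P4: M <- S -> C
That exhausts the simple backdoor paths. Count: 4.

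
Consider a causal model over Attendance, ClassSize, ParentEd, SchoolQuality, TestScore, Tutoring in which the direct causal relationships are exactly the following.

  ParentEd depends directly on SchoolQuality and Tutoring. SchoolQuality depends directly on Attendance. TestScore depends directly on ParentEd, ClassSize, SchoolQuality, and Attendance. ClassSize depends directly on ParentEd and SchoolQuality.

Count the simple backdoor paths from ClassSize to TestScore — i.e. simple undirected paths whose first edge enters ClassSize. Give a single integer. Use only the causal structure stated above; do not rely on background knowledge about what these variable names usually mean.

A backdoor path from ClassSize to TestScore is any simple undirected path whose first edge points into ClassSize (i.e. leaves ClassSize via a parent).
Parents of ClassSize: {ParentEd, SchoolQuality}.
Enumerating:
  P1: ClassSize <- SchoolQuality <- Attendance -> TestScore
  P2: ClassSize <- SchoolQuality -> ParentEd -> TestScore
  P3: ClassSize <- SchoolQuality -> TestScore
  P4: ClassSize <- ParentEd <- SchoolQuality <- Attendance -> TestScore
  P5: ClassSize <- ParentEd <- SchoolQuality -> TestScore
  P6: ClassSize <- ParentEd -> TestScore
That exhausts the simple backdoor paths. Count: 6.

6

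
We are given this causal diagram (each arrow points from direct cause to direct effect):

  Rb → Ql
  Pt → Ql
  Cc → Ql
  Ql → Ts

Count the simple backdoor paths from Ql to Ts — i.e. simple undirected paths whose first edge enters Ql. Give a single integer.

A backdoor path from Ql to Ts is any simple undirected path whose first edge points into Ql (i.e. leaves Ql via a parent).
Parents of Ql: {Cc, Pt, Rb}.
No simple path from any parent of Ql reaches Ts without revisiting Ql, so there are no backdoor paths.

0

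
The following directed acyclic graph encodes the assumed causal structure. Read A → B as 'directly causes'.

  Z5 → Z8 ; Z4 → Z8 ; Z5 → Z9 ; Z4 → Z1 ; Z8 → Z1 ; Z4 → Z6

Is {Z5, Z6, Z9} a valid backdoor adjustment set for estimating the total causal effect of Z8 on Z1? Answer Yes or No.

Backdoor paths from Z8 to Z1 (paths whose first edge points into Z8):
  P1: Z8 <- Z4 -> Z1
Condition 1 (no descendant of Z8 in the set): holds — descendants of Z8 are {Z1}; none are in {Z5, Z6, Z9}.
Condition 2 (every backdoor path blocked by {Z5, Z6, Z9}):
  P1: open — no interior node is in the conditioning set.
{Z5, Z6, Z9} does not satisfy the backdoor criterion.

No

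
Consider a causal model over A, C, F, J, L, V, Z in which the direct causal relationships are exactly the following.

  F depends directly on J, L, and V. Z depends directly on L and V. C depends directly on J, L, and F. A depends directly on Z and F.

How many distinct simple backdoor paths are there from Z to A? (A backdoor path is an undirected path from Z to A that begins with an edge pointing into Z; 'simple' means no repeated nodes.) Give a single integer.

A backdoor path from Z to A is any simple undirected path whose first edge points into Z (i.e. leaves Z via a parent).
Parents of Z: {L, V}.
Enumerating:
  P1: Z <- L -> F -> A
  P2: Z <- L -> C <- J -> F -> A
  P3: Z <- L -> C <- F -> A
  P4: Z <- V -> F -> A
That exhausts the simple backdoor paths. Count: 4.

4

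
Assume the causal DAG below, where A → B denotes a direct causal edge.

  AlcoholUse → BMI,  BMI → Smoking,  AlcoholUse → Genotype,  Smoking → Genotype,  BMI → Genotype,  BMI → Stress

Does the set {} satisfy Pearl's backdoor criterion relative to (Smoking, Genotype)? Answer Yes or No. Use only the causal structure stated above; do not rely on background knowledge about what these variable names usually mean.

Backdoor paths from Smoking to Genotype (paths whose first edge points into Smoking):
  P1: Smoking <- BMI <- AlcoholUse -> Genotype
  P2: Smoking <- BMI -> Genotype
Condition 1 (no descendant of Smoking in the set): holds — descendants of Smoking are {Genotype}; none are in {}.
Condition 2 (every backdoor path blocked by {}):
  P1: open — no interior node is in the conditioning set.
  P2: open — no interior node is in the conditioning set.
{} does not satisfy the backdoor criterion.

No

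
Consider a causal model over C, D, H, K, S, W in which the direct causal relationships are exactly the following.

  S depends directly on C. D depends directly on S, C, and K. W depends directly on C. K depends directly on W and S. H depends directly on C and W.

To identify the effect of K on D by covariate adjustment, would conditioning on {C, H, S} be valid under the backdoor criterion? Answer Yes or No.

Yes

Backdoor paths from K to D (paths whose first edge points into K):
  P1: K <- W <- C -> S -> D
  P2: K <- W <- C -> D
  P3: K <- W -> H <- C -> S -> D
  P4: K <- W -> H <- C -> D
  P5: K <- S <- C -> D
  P6: K <- S -> D
Condition 1 (no descendant of K in the set): holds — descendants of K are {D}; none are in {C, H, S}.
Condition 2 (every backdoor path blocked by {C, H, S}):
  P1: blocked at fork node C ∈ conditioning set.
  P2: blocked at fork node C ∈ conditioning set.
  P3: blocked at fork node C ∈ conditioning set.
  P4: blocked at fork node C ∈ conditioning set.
  P5: blocked at chain node S ∈ conditioning set.
  P6: blocked at fork node S ∈ conditioning set.
{C, H, S} satisfies the backdoor criterion.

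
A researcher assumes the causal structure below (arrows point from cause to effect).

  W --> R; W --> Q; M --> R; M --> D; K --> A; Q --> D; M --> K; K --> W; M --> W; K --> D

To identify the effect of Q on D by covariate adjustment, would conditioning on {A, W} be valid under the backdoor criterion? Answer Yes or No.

Yes

Backdoor paths from Q to D (paths whose first edge points into Q):
  P1: Q <- W <- M -> K -> D
  P2: Q <- W <- M -> D
  P3: Q <- W <- K <- M -> D
  P4: Q <- W <- K -> D
  P5: Q <- W -> R <- M -> K -> D
  P6: Q <- W -> R <- M -> D
Condition 1 (no descendant of Q in the set): holds — descendants of Q are {D}; none are in {A, W}.
Condition 2 (every backdoor path blocked by {A, W}):
  P1: blocked at chain node W ∈ conditioning set.
  P2: blocked at chain node W ∈ conditioning set.
  P3: blocked at chain node W ∈ conditioning set.
  P4: blocked at chain node W ∈ conditioning set.
  P5: blocked at fork node W ∈ conditioning set.
  P6: blocked at fork node W ∈ conditioning set.
{A, W} satisfies the backdoor criterion.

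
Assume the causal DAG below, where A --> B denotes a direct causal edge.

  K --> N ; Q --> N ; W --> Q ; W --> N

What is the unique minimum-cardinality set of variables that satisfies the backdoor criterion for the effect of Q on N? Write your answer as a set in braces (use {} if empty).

{W}

Variables eligible for adjustment (non-descendants of Q, excluding Q and N): {K, W}.
Backdoor paths from Q to N:
  P1: Q <- W -> N
The empty set is not sufficient: P1 (Q <- W -> N) has no collider blocking it and no conditioned non-collider, so it is open.
Try {W}:
  P1: blocked at fork node W ∈ conditioning set.
{W} contains no descendant of Q and blocks every backdoor path.
No other singleton works — e.g. {K} leaves P1 open — so {W} is the unique smallest valid adjustment set.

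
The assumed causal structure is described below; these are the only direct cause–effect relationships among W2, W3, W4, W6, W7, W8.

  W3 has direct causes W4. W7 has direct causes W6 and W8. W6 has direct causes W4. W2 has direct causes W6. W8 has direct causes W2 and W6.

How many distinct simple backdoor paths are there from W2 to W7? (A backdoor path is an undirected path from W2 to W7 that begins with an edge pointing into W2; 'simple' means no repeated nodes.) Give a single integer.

2

A backdoor path from W2 to W7 is any simple undirected path whose first edge points into W2 (i.e. leaves W2 via a parent).
Parents of W2: {W6}.
Enumerating:
  P1: W2 <- W6 -> W8 -> W7
  P2: W2 <- W6 -> W7
That exhausts the simple backdoor paths. Count: 2.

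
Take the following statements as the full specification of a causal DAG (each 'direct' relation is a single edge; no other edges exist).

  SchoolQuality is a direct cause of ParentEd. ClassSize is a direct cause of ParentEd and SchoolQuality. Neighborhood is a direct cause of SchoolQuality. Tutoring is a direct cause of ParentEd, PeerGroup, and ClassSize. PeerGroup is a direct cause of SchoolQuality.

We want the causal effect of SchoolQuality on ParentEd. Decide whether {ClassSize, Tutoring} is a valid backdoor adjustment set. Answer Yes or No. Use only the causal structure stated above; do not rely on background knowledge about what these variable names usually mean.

Yes

Backdoor paths from SchoolQuality to ParentEd (paths whose first edge points into SchoolQuality):
  P1: SchoolQuality <- ClassSize <- Tutoring -> ParentEd
  P2: SchoolQuality <- ClassSize -> ParentEd
  P3: SchoolQuality <- PeerGroup <- Tutoring -> ClassSize -> ParentEd
  P4: SchoolQuality <- PeerGroup <- Tutoring -> ParentEd
Condition 1 (no descendant of SchoolQuality in the set): holds — descendants of SchoolQuality are {ParentEd}; none are in {ClassSize, Tutoring}.
Condition 2 (every backdoor path blocked by {ClassSize, Tutoring}):
  P1: blocked at chain node ClassSize ∈ conditioning set.
  P2: blocked at fork node ClassSize ∈ conditioning set.
  P3: blocked at fork node Tutoring ∈ conditioning set.
  P4: blocked at fork node Tutoring ∈ conditioning set.
{ClassSize, Tutoring} satisfies the backdoor criterion.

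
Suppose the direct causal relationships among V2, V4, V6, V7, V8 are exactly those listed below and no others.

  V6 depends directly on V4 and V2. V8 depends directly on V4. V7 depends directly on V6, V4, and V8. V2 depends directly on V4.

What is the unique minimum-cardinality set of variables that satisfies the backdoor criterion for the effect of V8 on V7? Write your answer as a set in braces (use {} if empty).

Variables eligible for adjustment (non-descendants of V8, excluding V8 and V7): {V2, V4, V6}.
Backdoor paths from V8 to V7:
  P1: V8 <- V4 -> V2 -> V6 -> V7
  P2: V8 <- V4 -> V6 -> V7
  P3: V8 <- V4 -> V7
The empty set is not sufficient: P1 (V8 <- V4 -> V2 -> V6 -> V7) has no collider blocking it and no conditioned non-collider, so it is open.
Try {V4}:
  P1: blocked at fork node V4 ∈ conditioning set.
  P2: blocked at fork node V4 ∈ conditioning set.
  P3: blocked at fork node V4 ∈ conditioning set.
{V4} contains no descendant of V8 and blocks every backdoor path.
No other singleton works — e.g. {V2} leaves P2 open — so {V4} is the unique smallest valid adjustment set.

{V4}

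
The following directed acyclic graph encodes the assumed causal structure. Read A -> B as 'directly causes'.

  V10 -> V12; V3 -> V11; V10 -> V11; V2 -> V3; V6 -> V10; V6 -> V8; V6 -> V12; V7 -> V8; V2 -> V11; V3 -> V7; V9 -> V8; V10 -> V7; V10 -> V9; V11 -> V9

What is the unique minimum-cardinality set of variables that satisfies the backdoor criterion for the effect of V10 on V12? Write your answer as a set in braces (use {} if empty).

Variables eligible for adjustment (non-descendants of V10, excluding V10 and V12): {V2, V3, V6}.
Backdoor paths from V10 to V12:
  P1: V10 <- V6 -> V12
The empty set is not sufficient: P1 (V10 <- V6 -> V12) has no collider blocking it and no conditioned non-collider, so it is open.
Try {V6}:
  P1: blocked at fork node V6 ∈ conditioning set.
{V6} contains no descendant of V10 and blocks every backdoor path.
No other singleton works — e.g. {V2} leaves P1 open — so {V6} is the unique smallest valid adjustment set.

{V6}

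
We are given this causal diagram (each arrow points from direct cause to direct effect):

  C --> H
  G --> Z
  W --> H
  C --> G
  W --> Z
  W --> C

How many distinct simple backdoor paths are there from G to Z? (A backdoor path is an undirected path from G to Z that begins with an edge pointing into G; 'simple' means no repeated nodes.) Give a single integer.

2

A backdoor path from G to Z is any simple undirected path whose first edge points into G (i.e. leaves G via a parent).
Parents of G: {C}.
Enumerating:
  P1: G <- C <- W -> Z
  P2: G <- C -> H <- W -> Z
That exhausts the simple backdoor paths. Count: 2.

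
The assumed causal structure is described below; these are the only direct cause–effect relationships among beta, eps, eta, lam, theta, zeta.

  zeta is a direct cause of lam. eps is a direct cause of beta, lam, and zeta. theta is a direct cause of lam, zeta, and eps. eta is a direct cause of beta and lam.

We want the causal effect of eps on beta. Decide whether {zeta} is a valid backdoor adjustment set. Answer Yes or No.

Backdoor paths from eps to beta (paths whose first edge points into eps):
  P1: eps <- theta -> zeta -> lam <- eta -> beta
  P2: eps <- theta -> lam <- eta -> beta
Condition 1 (no descendant of eps in the set): FAILS — zeta is a descendant of eps.
Condition 2 (every backdoor path blocked by {zeta}):
  P1: blocked at chain node zeta ∈ conditioning set.
  P2: blocked at collider lam (neither it nor any descendant is in the conditioning set).
{zeta} does not satisfy the backdoor criterion.

No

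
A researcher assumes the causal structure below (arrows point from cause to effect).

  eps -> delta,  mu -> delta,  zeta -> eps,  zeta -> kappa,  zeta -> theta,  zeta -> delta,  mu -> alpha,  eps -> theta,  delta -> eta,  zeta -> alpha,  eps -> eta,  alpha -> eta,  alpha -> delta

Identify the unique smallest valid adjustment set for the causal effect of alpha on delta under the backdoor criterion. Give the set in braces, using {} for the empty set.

Variables eligible for adjustment (non-descendants of alpha, excluding alpha and delta): {eps, kappa, mu, theta, zeta}.
Backdoor paths from alpha to delta:
  P1: alpha <- zeta -> eps -> delta
  P2: alpha <- zeta -> eps -> eta <- delta
  P3: alpha <- zeta -> delta
  P4: alpha <- zeta -> theta <- eps -> delta
  P5: alpha <- zeta -> theta <- eps -> eta <- delta
  P6: alpha <- mu -> delta
The empty set is not sufficient: P1 (alpha <- zeta -> eps -> delta) has no collider blocking it and no conditioned non-collider, so it is open.
Try {mu, zeta}:
  P1: blocked at fork node zeta ∈ conditioning set.
  P2: blocked at fork node zeta ∈ conditioning set.
  P3: blocked at fork node zeta ∈ conditioning set.
  P4: blocked at fork node zeta ∈ conditioning set.
  P5: blocked at fork node zeta ∈ conditioning set.
  P6: blocked at fork node mu ∈ conditioning set.
{mu, zeta} contains no descendant of alpha and blocks every backdoor path.
Every element of {mu, zeta} is needed (dropping mu leaves P6 open; dropping zeta leaves P1 open), so no proper subset is valid.
Among all size-2 subsets of the eligible variables, only {mu, zeta} blocks every backdoor path, so it is the unique smallest valid adjustment set.

{mu, zeta}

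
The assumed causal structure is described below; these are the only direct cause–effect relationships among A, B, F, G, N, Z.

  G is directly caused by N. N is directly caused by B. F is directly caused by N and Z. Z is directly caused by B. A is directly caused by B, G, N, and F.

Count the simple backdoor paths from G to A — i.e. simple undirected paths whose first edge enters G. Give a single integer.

A backdoor path from G to A is any simple undirected path whose first edge points into G (i.e. leaves G via a parent).
Parents of G: {N}.
Enumerating:
  P1: G <- N <- B -> Z -> F -> A
  P2: G <- N <- B -> A
  P3: G <- N -> F <- Z <- B -> A
  P4: G <- N -> F -> A
  P5: G <- N -> A
That exhausts the simple backdoor paths. Count: 5.

5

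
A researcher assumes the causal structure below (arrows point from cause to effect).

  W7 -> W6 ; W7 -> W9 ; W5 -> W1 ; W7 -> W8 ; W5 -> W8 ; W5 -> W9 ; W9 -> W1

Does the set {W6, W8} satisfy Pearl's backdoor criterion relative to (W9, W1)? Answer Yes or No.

Backdoor paths from W9 to W1 (paths whose first edge points into W9):
  P1: W9 <- W7 -> W8 <- W5 -> W1
  P2: W9 <- W5 -> W1
Condition 1 (no descendant of W9 in the set): holds — descendants of W9 are {W1}; none are in {W6, W8}.
Condition 2 (every backdoor path blocked by {W6, W8}):
  P1: open — collider(s) W8 are conditioned on (or have a conditioned descendant) and no non-collider on the path is in the set.
  P2: open — no interior node is in the conditioning set.
{W6, W8} does not satisfy the backdoor criterion.

No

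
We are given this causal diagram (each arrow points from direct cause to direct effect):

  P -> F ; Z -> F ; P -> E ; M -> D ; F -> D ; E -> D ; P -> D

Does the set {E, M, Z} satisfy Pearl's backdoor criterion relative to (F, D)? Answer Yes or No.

No

Backdoor paths from F to D (paths whose first edge points into F):
  P1: F <- P -> E -> D
  P2: F <- P -> D
Condition 1 (no descendant of F in the set): holds — descendants of F are {D}; none are in {E, M, Z}.
Condition 2 (every backdoor path blocked by {E, M, Z}):
  P1: blocked at chain node E ∈ conditioning set.
  P2: open — no interior node is in the conditioning set.
{E, M, Z} does not satisfy the backdoor criterion.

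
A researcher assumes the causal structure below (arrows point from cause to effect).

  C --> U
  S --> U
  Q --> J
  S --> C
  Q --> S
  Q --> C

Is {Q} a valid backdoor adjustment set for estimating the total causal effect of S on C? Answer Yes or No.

Backdoor paths from S to C (paths whose first edge points into S):
  P1: S <- Q -> C
Condition 1 (no descendant of S in the set): holds — descendants of S are {C, U}; none are in {Q}.
Condition 2 (every backdoor path blocked by {Q}):
  P1: blocked at fork node Q ∈ conditioning set.
{Q} satisfies the backdoor criterion.

Yes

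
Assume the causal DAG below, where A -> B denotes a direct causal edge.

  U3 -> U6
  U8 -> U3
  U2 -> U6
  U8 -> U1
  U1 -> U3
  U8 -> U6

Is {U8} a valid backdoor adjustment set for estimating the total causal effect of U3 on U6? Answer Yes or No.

Yes

Backdoor paths from U3 to U6 (paths whose first edge points into U3):
  P1: U3 <- U8 -> U6
  P2: U3 <- U1 <- U8 -> U6
Condition 1 (no descendant of U3 in the set): holds — descendants of U3 are {U6}; none are in {U8}.
Condition 2 (every backdoor path blocked by {U8}):
  P1: blocked at fork node U8 ∈ conditioning set.
  P2: blocked at fork node U8 ∈ conditioning set.
{U8} satisfies the backdoor criterion.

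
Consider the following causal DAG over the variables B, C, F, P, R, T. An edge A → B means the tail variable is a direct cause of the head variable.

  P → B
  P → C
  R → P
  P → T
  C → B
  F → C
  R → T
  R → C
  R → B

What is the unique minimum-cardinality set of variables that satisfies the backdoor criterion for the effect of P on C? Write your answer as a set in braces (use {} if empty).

{R}

Variables eligible for adjustment (non-descendants of P, excluding P and C): {F, R}.
Backdoor paths from P to C:
  P1: P <- R -> C
  P2: P <- R -> B <- C
The empty set is not sufficient: P1 (P <- R -> C) has no collider blocking it and no conditioned non-collider, so it is open.
Try {R}:
  P1: blocked at fork node R ∈ conditioning set.
  P2: blocked at fork node R ∈ conditioning set.
{R} contains no descendant of P and blocks every backdoor path.
No other singleton works — e.g. {F} leaves P1 open — so {R} is the unique smallest valid adjustment set.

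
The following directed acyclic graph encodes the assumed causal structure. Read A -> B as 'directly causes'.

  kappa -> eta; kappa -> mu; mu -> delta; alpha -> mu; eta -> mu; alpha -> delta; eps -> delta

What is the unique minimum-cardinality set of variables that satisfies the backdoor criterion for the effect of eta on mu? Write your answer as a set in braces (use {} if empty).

Variables eligible for adjustment (non-descendants of eta, excluding eta and mu): {alpha, eps, kappa}.
Backdoor paths from eta to mu:
  P1: eta <- kappa -> mu
The empty set is not sufficient: P1 (eta <- kappa -> mu) has no collider blocking it and no conditioned non-collider, so it is open.
Try {kappa}:
  P1: blocked at fork node kappa ∈ conditioning set.
{kappa} contains no descendant of eta and blocks every backdoor path.
No other singleton works — e.g. {eps} leaves P1 open — so {kappa} is the unique smallest valid adjustment set.

{kappa}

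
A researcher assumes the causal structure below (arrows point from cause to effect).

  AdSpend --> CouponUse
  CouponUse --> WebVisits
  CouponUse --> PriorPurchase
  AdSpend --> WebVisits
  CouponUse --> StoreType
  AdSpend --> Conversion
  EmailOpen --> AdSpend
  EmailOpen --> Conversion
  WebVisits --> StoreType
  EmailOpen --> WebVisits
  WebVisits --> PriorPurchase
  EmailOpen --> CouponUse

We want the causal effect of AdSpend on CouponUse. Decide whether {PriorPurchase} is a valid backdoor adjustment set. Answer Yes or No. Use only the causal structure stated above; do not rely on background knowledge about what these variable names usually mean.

Backdoor paths from AdSpend to CouponUse (paths whose first edge points into AdSpend):
  P1: AdSpend <- EmailOpen -> CouponUse
  P2: AdSpend <- EmailOpen -> WebVisits <- CouponUse
  P3: AdSpend <- EmailOpen -> WebVisits -> StoreType <- CouponUse
  P4: AdSpend <- EmailOpen -> WebVisits -> PriorPurchase <- CouponUse
Condition 1 (no descendant of AdSpend in the set): FAILS — PriorPurchase is a descendant of AdSpend.
Condition 2 (every backdoor path blocked by {PriorPurchase}):
  P1: open — no interior node is in the conditioning set.
  P2: open — collider(s) WebVisits are conditioned on (or have a conditioned descendant) and no non-collider on the path is in the set.
  P3: blocked at collider StoreType (neither it nor any descendant is in the conditioning set).
  P4: open — collider(s) PriorPurchase are conditioned on (or have a conditioned descendant) and no non-collider on the path is in the set.
{PriorPurchase} does not satisfy the backdoor criterion.

No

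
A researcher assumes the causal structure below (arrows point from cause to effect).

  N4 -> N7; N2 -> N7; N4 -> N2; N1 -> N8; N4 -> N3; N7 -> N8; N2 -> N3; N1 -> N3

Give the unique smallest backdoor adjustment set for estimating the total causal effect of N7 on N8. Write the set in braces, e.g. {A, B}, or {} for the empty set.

{}

Variables eligible for adjustment (non-descendants of N7, excluding N7 and N8): {N1, N2, N3, N4}.
Backdoor paths from N7 to N8:
  P1: N7 <- N4 -> N2 -> N3 <- N1 -> N8
  P2: N7 <- N4 -> N3 <- N1 -> N8
  P3: N7 <- N2 <- N4 -> N3 <- N1 -> N8
  P4: N7 <- N2 -> N3 <- N1 -> N8
Each backdoor path contains an unconditioned collider, so every path is already blocked with the empty conditioning set:
  P1: blocked at collider N3 (neither it nor any descendant is in the conditioning set).
  P2: blocked at collider N3 (neither it nor any descendant is in the conditioning set).
  P3: blocked at collider N3 (neither it nor any descendant is in the conditioning set).
  P4: blocked at collider N3 (neither it nor any descendant is in the conditioning set).
The empty set is therefore the unique smallest valid set.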